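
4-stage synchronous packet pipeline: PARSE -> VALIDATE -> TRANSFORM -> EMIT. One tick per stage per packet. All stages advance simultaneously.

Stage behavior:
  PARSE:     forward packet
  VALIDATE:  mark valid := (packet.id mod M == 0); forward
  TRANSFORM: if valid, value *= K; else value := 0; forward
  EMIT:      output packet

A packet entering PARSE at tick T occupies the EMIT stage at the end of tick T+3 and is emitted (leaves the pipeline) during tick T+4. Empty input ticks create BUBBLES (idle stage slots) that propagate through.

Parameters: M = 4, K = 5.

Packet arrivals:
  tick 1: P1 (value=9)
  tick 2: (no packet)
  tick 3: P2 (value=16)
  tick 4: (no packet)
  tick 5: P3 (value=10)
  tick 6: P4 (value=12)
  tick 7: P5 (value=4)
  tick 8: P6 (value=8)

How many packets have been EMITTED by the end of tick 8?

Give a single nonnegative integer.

Tick 1: [PARSE:P1(v=9,ok=F), VALIDATE:-, TRANSFORM:-, EMIT:-] out:-; in:P1
Tick 2: [PARSE:-, VALIDATE:P1(v=9,ok=F), TRANSFORM:-, EMIT:-] out:-; in:-
Tick 3: [PARSE:P2(v=16,ok=F), VALIDATE:-, TRANSFORM:P1(v=0,ok=F), EMIT:-] out:-; in:P2
Tick 4: [PARSE:-, VALIDATE:P2(v=16,ok=F), TRANSFORM:-, EMIT:P1(v=0,ok=F)] out:-; in:-
Tick 5: [PARSE:P3(v=10,ok=F), VALIDATE:-, TRANSFORM:P2(v=0,ok=F), EMIT:-] out:P1(v=0); in:P3
Tick 6: [PARSE:P4(v=12,ok=F), VALIDATE:P3(v=10,ok=F), TRANSFORM:-, EMIT:P2(v=0,ok=F)] out:-; in:P4
Tick 7: [PARSE:P5(v=4,ok=F), VALIDATE:P4(v=12,ok=T), TRANSFORM:P3(v=0,ok=F), EMIT:-] out:P2(v=0); in:P5
Tick 8: [PARSE:P6(v=8,ok=F), VALIDATE:P5(v=4,ok=F), TRANSFORM:P4(v=60,ok=T), EMIT:P3(v=0,ok=F)] out:-; in:P6
Emitted by tick 8: ['P1', 'P2']

Answer: 2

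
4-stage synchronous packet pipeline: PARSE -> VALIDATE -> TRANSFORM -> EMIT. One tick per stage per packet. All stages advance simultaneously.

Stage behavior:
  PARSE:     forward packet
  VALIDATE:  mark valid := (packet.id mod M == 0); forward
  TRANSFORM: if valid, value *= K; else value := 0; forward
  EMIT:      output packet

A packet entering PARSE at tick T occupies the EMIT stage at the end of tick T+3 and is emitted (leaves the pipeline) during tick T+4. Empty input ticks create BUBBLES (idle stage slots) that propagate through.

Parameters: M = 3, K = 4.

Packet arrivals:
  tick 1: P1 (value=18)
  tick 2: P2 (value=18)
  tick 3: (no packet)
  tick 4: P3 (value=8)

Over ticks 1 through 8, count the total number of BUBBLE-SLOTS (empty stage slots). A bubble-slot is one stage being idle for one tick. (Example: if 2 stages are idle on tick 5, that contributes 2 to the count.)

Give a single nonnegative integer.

Tick 1: [PARSE:P1(v=18,ok=F), VALIDATE:-, TRANSFORM:-, EMIT:-] out:-; bubbles=3
Tick 2: [PARSE:P2(v=18,ok=F), VALIDATE:P1(v=18,ok=F), TRANSFORM:-, EMIT:-] out:-; bubbles=2
Tick 3: [PARSE:-, VALIDATE:P2(v=18,ok=F), TRANSFORM:P1(v=0,ok=F), EMIT:-] out:-; bubbles=2
Tick 4: [PARSE:P3(v=8,ok=F), VALIDATE:-, TRANSFORM:P2(v=0,ok=F), EMIT:P1(v=0,ok=F)] out:-; bubbles=1
Tick 5: [PARSE:-, VALIDATE:P3(v=8,ok=T), TRANSFORM:-, EMIT:P2(v=0,ok=F)] out:P1(v=0); bubbles=2
Tick 6: [PARSE:-, VALIDATE:-, TRANSFORM:P3(v=32,ok=T), EMIT:-] out:P2(v=0); bubbles=3
Tick 7: [PARSE:-, VALIDATE:-, TRANSFORM:-, EMIT:P3(v=32,ok=T)] out:-; bubbles=3
Tick 8: [PARSE:-, VALIDATE:-, TRANSFORM:-, EMIT:-] out:P3(v=32); bubbles=4
Total bubble-slots: 20

Answer: 20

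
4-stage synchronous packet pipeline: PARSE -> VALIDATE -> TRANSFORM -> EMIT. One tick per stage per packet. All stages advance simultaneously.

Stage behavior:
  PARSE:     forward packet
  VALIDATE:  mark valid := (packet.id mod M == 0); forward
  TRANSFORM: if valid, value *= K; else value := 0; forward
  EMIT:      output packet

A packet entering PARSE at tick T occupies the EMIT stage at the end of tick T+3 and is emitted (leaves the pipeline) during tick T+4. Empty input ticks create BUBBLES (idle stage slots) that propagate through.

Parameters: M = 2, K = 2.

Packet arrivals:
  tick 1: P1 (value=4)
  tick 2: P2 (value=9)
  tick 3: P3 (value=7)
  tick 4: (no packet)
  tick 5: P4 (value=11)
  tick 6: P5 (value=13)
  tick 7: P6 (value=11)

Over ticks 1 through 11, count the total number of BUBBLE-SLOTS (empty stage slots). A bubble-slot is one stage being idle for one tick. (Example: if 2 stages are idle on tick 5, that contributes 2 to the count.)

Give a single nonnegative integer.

Answer: 20

Derivation:
Tick 1: [PARSE:P1(v=4,ok=F), VALIDATE:-, TRANSFORM:-, EMIT:-] out:-; bubbles=3
Tick 2: [PARSE:P2(v=9,ok=F), VALIDATE:P1(v=4,ok=F), TRANSFORM:-, EMIT:-] out:-; bubbles=2
Tick 3: [PARSE:P3(v=7,ok=F), VALIDATE:P2(v=9,ok=T), TRANSFORM:P1(v=0,ok=F), EMIT:-] out:-; bubbles=1
Tick 4: [PARSE:-, VALIDATE:P3(v=7,ok=F), TRANSFORM:P2(v=18,ok=T), EMIT:P1(v=0,ok=F)] out:-; bubbles=1
Tick 5: [PARSE:P4(v=11,ok=F), VALIDATE:-, TRANSFORM:P3(v=0,ok=F), EMIT:P2(v=18,ok=T)] out:P1(v=0); bubbles=1
Tick 6: [PARSE:P5(v=13,ok=F), VALIDATE:P4(v=11,ok=T), TRANSFORM:-, EMIT:P3(v=0,ok=F)] out:P2(v=18); bubbles=1
Tick 7: [PARSE:P6(v=11,ok=F), VALIDATE:P5(v=13,ok=F), TRANSFORM:P4(v=22,ok=T), EMIT:-] out:P3(v=0); bubbles=1
Tick 8: [PARSE:-, VALIDATE:P6(v=11,ok=T), TRANSFORM:P5(v=0,ok=F), EMIT:P4(v=22,ok=T)] out:-; bubbles=1
Tick 9: [PARSE:-, VALIDATE:-, TRANSFORM:P6(v=22,ok=T), EMIT:P5(v=0,ok=F)] out:P4(v=22); bubbles=2
Tick 10: [PARSE:-, VALIDATE:-, TRANSFORM:-, EMIT:P6(v=22,ok=T)] out:P5(v=0); bubbles=3
Tick 11: [PARSE:-, VALIDATE:-, TRANSFORM:-, EMIT:-] out:P6(v=22); bubbles=4
Total bubble-slots: 20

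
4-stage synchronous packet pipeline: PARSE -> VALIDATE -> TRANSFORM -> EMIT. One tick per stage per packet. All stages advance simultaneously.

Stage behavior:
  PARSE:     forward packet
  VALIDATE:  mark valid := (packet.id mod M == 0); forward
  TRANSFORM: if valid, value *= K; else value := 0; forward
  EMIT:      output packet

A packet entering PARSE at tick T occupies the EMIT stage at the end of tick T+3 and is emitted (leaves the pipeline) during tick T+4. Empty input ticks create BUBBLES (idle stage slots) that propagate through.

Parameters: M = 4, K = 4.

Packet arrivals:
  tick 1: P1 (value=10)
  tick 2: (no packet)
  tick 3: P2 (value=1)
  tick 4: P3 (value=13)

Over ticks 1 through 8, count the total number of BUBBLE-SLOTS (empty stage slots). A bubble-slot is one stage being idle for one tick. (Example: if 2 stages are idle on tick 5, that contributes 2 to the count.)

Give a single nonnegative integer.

Answer: 20

Derivation:
Tick 1: [PARSE:P1(v=10,ok=F), VALIDATE:-, TRANSFORM:-, EMIT:-] out:-; bubbles=3
Tick 2: [PARSE:-, VALIDATE:P1(v=10,ok=F), TRANSFORM:-, EMIT:-] out:-; bubbles=3
Tick 3: [PARSE:P2(v=1,ok=F), VALIDATE:-, TRANSFORM:P1(v=0,ok=F), EMIT:-] out:-; bubbles=2
Tick 4: [PARSE:P3(v=13,ok=F), VALIDATE:P2(v=1,ok=F), TRANSFORM:-, EMIT:P1(v=0,ok=F)] out:-; bubbles=1
Tick 5: [PARSE:-, VALIDATE:P3(v=13,ok=F), TRANSFORM:P2(v=0,ok=F), EMIT:-] out:P1(v=0); bubbles=2
Tick 6: [PARSE:-, VALIDATE:-, TRANSFORM:P3(v=0,ok=F), EMIT:P2(v=0,ok=F)] out:-; bubbles=2
Tick 7: [PARSE:-, VALIDATE:-, TRANSFORM:-, EMIT:P3(v=0,ok=F)] out:P2(v=0); bubbles=3
Tick 8: [PARSE:-, VALIDATE:-, TRANSFORM:-, EMIT:-] out:P3(v=0); bubbles=4
Total bubble-slots: 20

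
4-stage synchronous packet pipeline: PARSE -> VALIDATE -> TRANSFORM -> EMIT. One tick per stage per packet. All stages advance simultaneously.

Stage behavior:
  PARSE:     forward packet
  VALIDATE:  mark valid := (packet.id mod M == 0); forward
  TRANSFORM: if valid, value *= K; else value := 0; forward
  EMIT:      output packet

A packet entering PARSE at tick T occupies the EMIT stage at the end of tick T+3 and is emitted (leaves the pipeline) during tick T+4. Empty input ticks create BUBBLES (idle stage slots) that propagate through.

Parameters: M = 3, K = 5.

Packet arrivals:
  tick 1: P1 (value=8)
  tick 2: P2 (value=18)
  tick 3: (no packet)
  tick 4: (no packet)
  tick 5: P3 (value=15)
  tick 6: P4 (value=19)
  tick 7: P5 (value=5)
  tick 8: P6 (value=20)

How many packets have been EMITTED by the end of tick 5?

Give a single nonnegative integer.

Answer: 1

Derivation:
Tick 1: [PARSE:P1(v=8,ok=F), VALIDATE:-, TRANSFORM:-, EMIT:-] out:-; in:P1
Tick 2: [PARSE:P2(v=18,ok=F), VALIDATE:P1(v=8,ok=F), TRANSFORM:-, EMIT:-] out:-; in:P2
Tick 3: [PARSE:-, VALIDATE:P2(v=18,ok=F), TRANSFORM:P1(v=0,ok=F), EMIT:-] out:-; in:-
Tick 4: [PARSE:-, VALIDATE:-, TRANSFORM:P2(v=0,ok=F), EMIT:P1(v=0,ok=F)] out:-; in:-
Tick 5: [PARSE:P3(v=15,ok=F), VALIDATE:-, TRANSFORM:-, EMIT:P2(v=0,ok=F)] out:P1(v=0); in:P3
Emitted by tick 5: ['P1']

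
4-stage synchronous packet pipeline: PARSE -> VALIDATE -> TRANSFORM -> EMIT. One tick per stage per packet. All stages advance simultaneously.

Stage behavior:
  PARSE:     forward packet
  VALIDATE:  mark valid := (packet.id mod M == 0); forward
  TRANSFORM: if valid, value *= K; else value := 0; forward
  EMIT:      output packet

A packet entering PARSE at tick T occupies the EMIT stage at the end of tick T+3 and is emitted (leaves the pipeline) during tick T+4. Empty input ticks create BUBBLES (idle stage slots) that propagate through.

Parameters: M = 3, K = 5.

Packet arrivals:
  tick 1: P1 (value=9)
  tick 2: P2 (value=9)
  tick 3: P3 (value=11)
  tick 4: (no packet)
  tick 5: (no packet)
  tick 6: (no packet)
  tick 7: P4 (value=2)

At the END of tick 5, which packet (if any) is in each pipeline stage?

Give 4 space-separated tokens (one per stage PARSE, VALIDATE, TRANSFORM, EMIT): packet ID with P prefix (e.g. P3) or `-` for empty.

Answer: - - P3 P2

Derivation:
Tick 1: [PARSE:P1(v=9,ok=F), VALIDATE:-, TRANSFORM:-, EMIT:-] out:-; in:P1
Tick 2: [PARSE:P2(v=9,ok=F), VALIDATE:P1(v=9,ok=F), TRANSFORM:-, EMIT:-] out:-; in:P2
Tick 3: [PARSE:P3(v=11,ok=F), VALIDATE:P2(v=9,ok=F), TRANSFORM:P1(v=0,ok=F), EMIT:-] out:-; in:P3
Tick 4: [PARSE:-, VALIDATE:P3(v=11,ok=T), TRANSFORM:P2(v=0,ok=F), EMIT:P1(v=0,ok=F)] out:-; in:-
Tick 5: [PARSE:-, VALIDATE:-, TRANSFORM:P3(v=55,ok=T), EMIT:P2(v=0,ok=F)] out:P1(v=0); in:-
At end of tick 5: ['-', '-', 'P3', 'P2']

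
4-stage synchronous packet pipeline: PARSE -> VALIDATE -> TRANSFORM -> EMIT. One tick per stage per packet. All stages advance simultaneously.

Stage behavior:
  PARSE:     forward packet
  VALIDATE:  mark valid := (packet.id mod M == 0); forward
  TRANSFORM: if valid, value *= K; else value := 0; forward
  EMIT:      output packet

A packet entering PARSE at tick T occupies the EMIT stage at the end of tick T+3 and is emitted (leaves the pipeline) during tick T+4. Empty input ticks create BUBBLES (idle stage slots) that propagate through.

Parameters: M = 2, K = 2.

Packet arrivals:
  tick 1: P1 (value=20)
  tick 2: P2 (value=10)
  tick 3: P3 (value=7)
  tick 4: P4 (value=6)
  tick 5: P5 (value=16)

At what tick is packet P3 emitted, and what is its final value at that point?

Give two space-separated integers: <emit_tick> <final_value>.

Answer: 7 0

Derivation:
Tick 1: [PARSE:P1(v=20,ok=F), VALIDATE:-, TRANSFORM:-, EMIT:-] out:-; in:P1
Tick 2: [PARSE:P2(v=10,ok=F), VALIDATE:P1(v=20,ok=F), TRANSFORM:-, EMIT:-] out:-; in:P2
Tick 3: [PARSE:P3(v=7,ok=F), VALIDATE:P2(v=10,ok=T), TRANSFORM:P1(v=0,ok=F), EMIT:-] out:-; in:P3
Tick 4: [PARSE:P4(v=6,ok=F), VALIDATE:P3(v=7,ok=F), TRANSFORM:P2(v=20,ok=T), EMIT:P1(v=0,ok=F)] out:-; in:P4
Tick 5: [PARSE:P5(v=16,ok=F), VALIDATE:P4(v=6,ok=T), TRANSFORM:P3(v=0,ok=F), EMIT:P2(v=20,ok=T)] out:P1(v=0); in:P5
Tick 6: [PARSE:-, VALIDATE:P5(v=16,ok=F), TRANSFORM:P4(v=12,ok=T), EMIT:P3(v=0,ok=F)] out:P2(v=20); in:-
Tick 7: [PARSE:-, VALIDATE:-, TRANSFORM:P5(v=0,ok=F), EMIT:P4(v=12,ok=T)] out:P3(v=0); in:-
Tick 8: [PARSE:-, VALIDATE:-, TRANSFORM:-, EMIT:P5(v=0,ok=F)] out:P4(v=12); in:-
Tick 9: [PARSE:-, VALIDATE:-, TRANSFORM:-, EMIT:-] out:P5(v=0); in:-
P3: arrives tick 3, valid=False (id=3, id%2=1), emit tick 7, final value 0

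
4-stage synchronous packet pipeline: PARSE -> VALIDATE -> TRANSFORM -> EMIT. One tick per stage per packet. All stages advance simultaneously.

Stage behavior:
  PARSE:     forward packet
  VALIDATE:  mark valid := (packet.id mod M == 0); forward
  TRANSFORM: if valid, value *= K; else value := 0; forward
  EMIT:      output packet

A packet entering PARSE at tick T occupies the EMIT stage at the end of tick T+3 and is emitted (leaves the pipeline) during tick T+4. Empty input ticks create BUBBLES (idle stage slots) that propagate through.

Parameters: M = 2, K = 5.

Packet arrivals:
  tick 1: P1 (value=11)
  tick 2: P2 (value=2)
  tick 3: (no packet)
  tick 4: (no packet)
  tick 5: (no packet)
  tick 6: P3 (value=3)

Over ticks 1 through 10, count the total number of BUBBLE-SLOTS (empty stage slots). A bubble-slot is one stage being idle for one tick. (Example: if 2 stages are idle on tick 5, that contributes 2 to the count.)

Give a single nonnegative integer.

Answer: 28

Derivation:
Tick 1: [PARSE:P1(v=11,ok=F), VALIDATE:-, TRANSFORM:-, EMIT:-] out:-; bubbles=3
Tick 2: [PARSE:P2(v=2,ok=F), VALIDATE:P1(v=11,ok=F), TRANSFORM:-, EMIT:-] out:-; bubbles=2
Tick 3: [PARSE:-, VALIDATE:P2(v=2,ok=T), TRANSFORM:P1(v=0,ok=F), EMIT:-] out:-; bubbles=2
Tick 4: [PARSE:-, VALIDATE:-, TRANSFORM:P2(v=10,ok=T), EMIT:P1(v=0,ok=F)] out:-; bubbles=2
Tick 5: [PARSE:-, VALIDATE:-, TRANSFORM:-, EMIT:P2(v=10,ok=T)] out:P1(v=0); bubbles=3
Tick 6: [PARSE:P3(v=3,ok=F), VALIDATE:-, TRANSFORM:-, EMIT:-] out:P2(v=10); bubbles=3
Tick 7: [PARSE:-, VALIDATE:P3(v=3,ok=F), TRANSFORM:-, EMIT:-] out:-; bubbles=3
Tick 8: [PARSE:-, VALIDATE:-, TRANSFORM:P3(v=0,ok=F), EMIT:-] out:-; bubbles=3
Tick 9: [PARSE:-, VALIDATE:-, TRANSFORM:-, EMIT:P3(v=0,ok=F)] out:-; bubbles=3
Tick 10: [PARSE:-, VALIDATE:-, TRANSFORM:-, EMIT:-] out:P3(v=0); bubbles=4
Total bubble-slots: 28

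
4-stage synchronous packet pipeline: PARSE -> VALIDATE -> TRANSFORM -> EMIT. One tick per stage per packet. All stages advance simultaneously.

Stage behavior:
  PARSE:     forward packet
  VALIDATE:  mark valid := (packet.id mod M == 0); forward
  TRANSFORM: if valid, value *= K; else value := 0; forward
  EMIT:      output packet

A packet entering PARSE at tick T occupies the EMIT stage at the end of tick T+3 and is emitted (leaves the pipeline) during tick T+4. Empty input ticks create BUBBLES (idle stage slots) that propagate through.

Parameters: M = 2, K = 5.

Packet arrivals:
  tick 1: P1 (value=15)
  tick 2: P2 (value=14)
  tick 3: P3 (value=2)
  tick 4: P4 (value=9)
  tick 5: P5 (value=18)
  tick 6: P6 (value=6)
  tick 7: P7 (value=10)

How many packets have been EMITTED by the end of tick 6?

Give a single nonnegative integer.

Answer: 2

Derivation:
Tick 1: [PARSE:P1(v=15,ok=F), VALIDATE:-, TRANSFORM:-, EMIT:-] out:-; in:P1
Tick 2: [PARSE:P2(v=14,ok=F), VALIDATE:P1(v=15,ok=F), TRANSFORM:-, EMIT:-] out:-; in:P2
Tick 3: [PARSE:P3(v=2,ok=F), VALIDATE:P2(v=14,ok=T), TRANSFORM:P1(v=0,ok=F), EMIT:-] out:-; in:P3
Tick 4: [PARSE:P4(v=9,ok=F), VALIDATE:P3(v=2,ok=F), TRANSFORM:P2(v=70,ok=T), EMIT:P1(v=0,ok=F)] out:-; in:P4
Tick 5: [PARSE:P5(v=18,ok=F), VALIDATE:P4(v=9,ok=T), TRANSFORM:P3(v=0,ok=F), EMIT:P2(v=70,ok=T)] out:P1(v=0); in:P5
Tick 6: [PARSE:P6(v=6,ok=F), VALIDATE:P5(v=18,ok=F), TRANSFORM:P4(v=45,ok=T), EMIT:P3(v=0,ok=F)] out:P2(v=70); in:P6
Emitted by tick 6: ['P1', 'P2']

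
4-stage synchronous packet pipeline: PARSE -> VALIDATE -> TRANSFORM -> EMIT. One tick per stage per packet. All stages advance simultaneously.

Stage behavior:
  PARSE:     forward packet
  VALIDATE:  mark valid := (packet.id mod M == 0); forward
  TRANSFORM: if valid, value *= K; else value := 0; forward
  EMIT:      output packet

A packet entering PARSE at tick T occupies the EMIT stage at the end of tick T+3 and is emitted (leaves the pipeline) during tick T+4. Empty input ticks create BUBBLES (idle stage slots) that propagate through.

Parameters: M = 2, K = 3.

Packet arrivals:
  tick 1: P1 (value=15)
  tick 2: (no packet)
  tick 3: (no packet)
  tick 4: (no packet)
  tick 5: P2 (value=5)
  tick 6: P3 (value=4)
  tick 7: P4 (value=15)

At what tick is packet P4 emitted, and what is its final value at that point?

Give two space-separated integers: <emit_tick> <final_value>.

Answer: 11 45

Derivation:
Tick 1: [PARSE:P1(v=15,ok=F), VALIDATE:-, TRANSFORM:-, EMIT:-] out:-; in:P1
Tick 2: [PARSE:-, VALIDATE:P1(v=15,ok=F), TRANSFORM:-, EMIT:-] out:-; in:-
Tick 3: [PARSE:-, VALIDATE:-, TRANSFORM:P1(v=0,ok=F), EMIT:-] out:-; in:-
Tick 4: [PARSE:-, VALIDATE:-, TRANSFORM:-, EMIT:P1(v=0,ok=F)] out:-; in:-
Tick 5: [PARSE:P2(v=5,ok=F), VALIDATE:-, TRANSFORM:-, EMIT:-] out:P1(v=0); in:P2
Tick 6: [PARSE:P3(v=4,ok=F), VALIDATE:P2(v=5,ok=T), TRANSFORM:-, EMIT:-] out:-; in:P3
Tick 7: [PARSE:P4(v=15,ok=F), VALIDATE:P3(v=4,ok=F), TRANSFORM:P2(v=15,ok=T), EMIT:-] out:-; in:P4
Tick 8: [PARSE:-, VALIDATE:P4(v=15,ok=T), TRANSFORM:P3(v=0,ok=F), EMIT:P2(v=15,ok=T)] out:-; in:-
Tick 9: [PARSE:-, VALIDATE:-, TRANSFORM:P4(v=45,ok=T), EMIT:P3(v=0,ok=F)] out:P2(v=15); in:-
Tick 10: [PARSE:-, VALIDATE:-, TRANSFORM:-, EMIT:P4(v=45,ok=T)] out:P3(v=0); in:-
Tick 11: [PARSE:-, VALIDATE:-, TRANSFORM:-, EMIT:-] out:P4(v=45); in:-
P4: arrives tick 7, valid=True (id=4, id%2=0), emit tick 11, final value 45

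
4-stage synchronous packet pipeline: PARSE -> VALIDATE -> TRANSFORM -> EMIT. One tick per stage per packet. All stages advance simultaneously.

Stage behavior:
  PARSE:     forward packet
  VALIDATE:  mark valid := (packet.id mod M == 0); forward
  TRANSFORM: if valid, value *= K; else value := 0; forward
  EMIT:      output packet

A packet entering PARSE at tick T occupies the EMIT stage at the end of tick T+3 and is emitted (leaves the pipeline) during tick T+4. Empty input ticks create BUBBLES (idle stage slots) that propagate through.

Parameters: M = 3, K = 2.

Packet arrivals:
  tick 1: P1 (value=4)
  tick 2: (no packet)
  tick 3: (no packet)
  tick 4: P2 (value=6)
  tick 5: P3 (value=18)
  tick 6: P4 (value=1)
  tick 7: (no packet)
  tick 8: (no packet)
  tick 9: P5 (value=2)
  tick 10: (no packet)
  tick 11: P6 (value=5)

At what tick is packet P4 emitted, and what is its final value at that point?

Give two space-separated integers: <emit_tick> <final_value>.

Answer: 10 0

Derivation:
Tick 1: [PARSE:P1(v=4,ok=F), VALIDATE:-, TRANSFORM:-, EMIT:-] out:-; in:P1
Tick 2: [PARSE:-, VALIDATE:P1(v=4,ok=F), TRANSFORM:-, EMIT:-] out:-; in:-
Tick 3: [PARSE:-, VALIDATE:-, TRANSFORM:P1(v=0,ok=F), EMIT:-] out:-; in:-
Tick 4: [PARSE:P2(v=6,ok=F), VALIDATE:-, TRANSFORM:-, EMIT:P1(v=0,ok=F)] out:-; in:P2
Tick 5: [PARSE:P3(v=18,ok=F), VALIDATE:P2(v=6,ok=F), TRANSFORM:-, EMIT:-] out:P1(v=0); in:P3
Tick 6: [PARSE:P4(v=1,ok=F), VALIDATE:P3(v=18,ok=T), TRANSFORM:P2(v=0,ok=F), EMIT:-] out:-; in:P4
Tick 7: [PARSE:-, VALIDATE:P4(v=1,ok=F), TRANSFORM:P3(v=36,ok=T), EMIT:P2(v=0,ok=F)] out:-; in:-
Tick 8: [PARSE:-, VALIDATE:-, TRANSFORM:P4(v=0,ok=F), EMIT:P3(v=36,ok=T)] out:P2(v=0); in:-
Tick 9: [PARSE:P5(v=2,ok=F), VALIDATE:-, TRANSFORM:-, EMIT:P4(v=0,ok=F)] out:P3(v=36); in:P5
Tick 10: [PARSE:-, VALIDATE:P5(v=2,ok=F), TRANSFORM:-, EMIT:-] out:P4(v=0); in:-
Tick 11: [PARSE:P6(v=5,ok=F), VALIDATE:-, TRANSFORM:P5(v=0,ok=F), EMIT:-] out:-; in:P6
Tick 12: [PARSE:-, VALIDATE:P6(v=5,ok=T), TRANSFORM:-, EMIT:P5(v=0,ok=F)] out:-; in:-
Tick 13: [PARSE:-, VALIDATE:-, TRANSFORM:P6(v=10,ok=T), EMIT:-] out:P5(v=0); in:-
Tick 14: [PARSE:-, VALIDATE:-, TRANSFORM:-, EMIT:P6(v=10,ok=T)] out:-; in:-
Tick 15: [PARSE:-, VALIDATE:-, TRANSFORM:-, EMIT:-] out:P6(v=10); in:-
P4: arrives tick 6, valid=False (id=4, id%3=1), emit tick 10, final value 0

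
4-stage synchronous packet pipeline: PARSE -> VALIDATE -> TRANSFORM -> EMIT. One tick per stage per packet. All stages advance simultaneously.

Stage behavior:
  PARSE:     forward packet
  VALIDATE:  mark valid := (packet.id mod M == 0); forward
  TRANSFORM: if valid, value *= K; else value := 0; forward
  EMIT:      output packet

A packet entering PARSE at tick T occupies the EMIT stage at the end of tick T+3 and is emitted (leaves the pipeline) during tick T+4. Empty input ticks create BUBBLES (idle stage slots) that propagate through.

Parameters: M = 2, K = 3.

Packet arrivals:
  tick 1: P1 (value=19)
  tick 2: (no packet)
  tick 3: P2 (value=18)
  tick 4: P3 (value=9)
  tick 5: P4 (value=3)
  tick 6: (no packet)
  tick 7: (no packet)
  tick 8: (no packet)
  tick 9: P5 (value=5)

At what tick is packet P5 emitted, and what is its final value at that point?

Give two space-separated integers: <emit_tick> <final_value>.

Tick 1: [PARSE:P1(v=19,ok=F), VALIDATE:-, TRANSFORM:-, EMIT:-] out:-; in:P1
Tick 2: [PARSE:-, VALIDATE:P1(v=19,ok=F), TRANSFORM:-, EMIT:-] out:-; in:-
Tick 3: [PARSE:P2(v=18,ok=F), VALIDATE:-, TRANSFORM:P1(v=0,ok=F), EMIT:-] out:-; in:P2
Tick 4: [PARSE:P3(v=9,ok=F), VALIDATE:P2(v=18,ok=T), TRANSFORM:-, EMIT:P1(v=0,ok=F)] out:-; in:P3
Tick 5: [PARSE:P4(v=3,ok=F), VALIDATE:P3(v=9,ok=F), TRANSFORM:P2(v=54,ok=T), EMIT:-] out:P1(v=0); in:P4
Tick 6: [PARSE:-, VALIDATE:P4(v=3,ok=T), TRANSFORM:P3(v=0,ok=F), EMIT:P2(v=54,ok=T)] out:-; in:-
Tick 7: [PARSE:-, VALIDATE:-, TRANSFORM:P4(v=9,ok=T), EMIT:P3(v=0,ok=F)] out:P2(v=54); in:-
Tick 8: [PARSE:-, VALIDATE:-, TRANSFORM:-, EMIT:P4(v=9,ok=T)] out:P3(v=0); in:-
Tick 9: [PARSE:P5(v=5,ok=F), VALIDATE:-, TRANSFORM:-, EMIT:-] out:P4(v=9); in:P5
Tick 10: [PARSE:-, VALIDATE:P5(v=5,ok=F), TRANSFORM:-, EMIT:-] out:-; in:-
Tick 11: [PARSE:-, VALIDATE:-, TRANSFORM:P5(v=0,ok=F), EMIT:-] out:-; in:-
Tick 12: [PARSE:-, VALIDATE:-, TRANSFORM:-, EMIT:P5(v=0,ok=F)] out:-; in:-
Tick 13: [PARSE:-, VALIDATE:-, TRANSFORM:-, EMIT:-] out:P5(v=0); in:-
P5: arrives tick 9, valid=False (id=5, id%2=1), emit tick 13, final value 0

Answer: 13 0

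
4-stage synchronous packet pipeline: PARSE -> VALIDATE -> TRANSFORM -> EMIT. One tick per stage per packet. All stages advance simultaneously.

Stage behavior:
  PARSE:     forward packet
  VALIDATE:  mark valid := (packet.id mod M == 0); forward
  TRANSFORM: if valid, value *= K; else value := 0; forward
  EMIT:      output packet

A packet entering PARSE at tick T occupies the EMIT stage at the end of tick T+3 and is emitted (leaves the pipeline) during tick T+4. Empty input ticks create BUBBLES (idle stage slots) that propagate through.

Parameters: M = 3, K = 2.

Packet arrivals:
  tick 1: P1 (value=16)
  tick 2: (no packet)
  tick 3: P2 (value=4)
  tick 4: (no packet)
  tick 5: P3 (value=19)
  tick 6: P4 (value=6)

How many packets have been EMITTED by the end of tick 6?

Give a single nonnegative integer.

Tick 1: [PARSE:P1(v=16,ok=F), VALIDATE:-, TRANSFORM:-, EMIT:-] out:-; in:P1
Tick 2: [PARSE:-, VALIDATE:P1(v=16,ok=F), TRANSFORM:-, EMIT:-] out:-; in:-
Tick 3: [PARSE:P2(v=4,ok=F), VALIDATE:-, TRANSFORM:P1(v=0,ok=F), EMIT:-] out:-; in:P2
Tick 4: [PARSE:-, VALIDATE:P2(v=4,ok=F), TRANSFORM:-, EMIT:P1(v=0,ok=F)] out:-; in:-
Tick 5: [PARSE:P3(v=19,ok=F), VALIDATE:-, TRANSFORM:P2(v=0,ok=F), EMIT:-] out:P1(v=0); in:P3
Tick 6: [PARSE:P4(v=6,ok=F), VALIDATE:P3(v=19,ok=T), TRANSFORM:-, EMIT:P2(v=0,ok=F)] out:-; in:P4
Emitted by tick 6: ['P1']

Answer: 1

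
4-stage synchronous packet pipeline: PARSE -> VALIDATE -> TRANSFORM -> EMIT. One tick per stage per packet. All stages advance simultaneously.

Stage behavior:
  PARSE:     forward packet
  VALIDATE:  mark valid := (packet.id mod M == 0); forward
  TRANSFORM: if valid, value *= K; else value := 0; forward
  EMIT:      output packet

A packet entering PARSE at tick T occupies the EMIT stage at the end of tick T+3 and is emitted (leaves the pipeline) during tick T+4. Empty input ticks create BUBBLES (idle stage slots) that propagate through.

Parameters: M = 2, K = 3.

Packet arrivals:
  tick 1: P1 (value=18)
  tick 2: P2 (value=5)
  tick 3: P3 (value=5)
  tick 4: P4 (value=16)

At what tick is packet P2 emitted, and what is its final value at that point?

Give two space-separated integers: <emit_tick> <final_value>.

Tick 1: [PARSE:P1(v=18,ok=F), VALIDATE:-, TRANSFORM:-, EMIT:-] out:-; in:P1
Tick 2: [PARSE:P2(v=5,ok=F), VALIDATE:P1(v=18,ok=F), TRANSFORM:-, EMIT:-] out:-; in:P2
Tick 3: [PARSE:P3(v=5,ok=F), VALIDATE:P2(v=5,ok=T), TRANSFORM:P1(v=0,ok=F), EMIT:-] out:-; in:P3
Tick 4: [PARSE:P4(v=16,ok=F), VALIDATE:P3(v=5,ok=F), TRANSFORM:P2(v=15,ok=T), EMIT:P1(v=0,ok=F)] out:-; in:P4
Tick 5: [PARSE:-, VALIDATE:P4(v=16,ok=T), TRANSFORM:P3(v=0,ok=F), EMIT:P2(v=15,ok=T)] out:P1(v=0); in:-
Tick 6: [PARSE:-, VALIDATE:-, TRANSFORM:P4(v=48,ok=T), EMIT:P3(v=0,ok=F)] out:P2(v=15); in:-
Tick 7: [PARSE:-, VALIDATE:-, TRANSFORM:-, EMIT:P4(v=48,ok=T)] out:P3(v=0); in:-
Tick 8: [PARSE:-, VALIDATE:-, TRANSFORM:-, EMIT:-] out:P4(v=48); in:-
P2: arrives tick 2, valid=True (id=2, id%2=0), emit tick 6, final value 15

Answer: 6 15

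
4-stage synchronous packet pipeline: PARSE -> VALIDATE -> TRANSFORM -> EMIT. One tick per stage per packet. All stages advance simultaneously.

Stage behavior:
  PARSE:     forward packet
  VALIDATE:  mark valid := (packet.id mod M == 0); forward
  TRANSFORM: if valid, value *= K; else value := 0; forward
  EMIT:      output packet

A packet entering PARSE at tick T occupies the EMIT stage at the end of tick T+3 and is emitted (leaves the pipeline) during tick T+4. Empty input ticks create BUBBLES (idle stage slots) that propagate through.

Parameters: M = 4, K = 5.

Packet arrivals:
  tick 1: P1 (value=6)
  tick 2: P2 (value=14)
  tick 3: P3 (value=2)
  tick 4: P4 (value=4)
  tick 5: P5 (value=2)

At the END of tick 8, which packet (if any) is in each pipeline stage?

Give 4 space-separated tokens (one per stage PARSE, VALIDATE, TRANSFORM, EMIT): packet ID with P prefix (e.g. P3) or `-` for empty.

Tick 1: [PARSE:P1(v=6,ok=F), VALIDATE:-, TRANSFORM:-, EMIT:-] out:-; in:P1
Tick 2: [PARSE:P2(v=14,ok=F), VALIDATE:P1(v=6,ok=F), TRANSFORM:-, EMIT:-] out:-; in:P2
Tick 3: [PARSE:P3(v=2,ok=F), VALIDATE:P2(v=14,ok=F), TRANSFORM:P1(v=0,ok=F), EMIT:-] out:-; in:P3
Tick 4: [PARSE:P4(v=4,ok=F), VALIDATE:P3(v=2,ok=F), TRANSFORM:P2(v=0,ok=F), EMIT:P1(v=0,ok=F)] out:-; in:P4
Tick 5: [PARSE:P5(v=2,ok=F), VALIDATE:P4(v=4,ok=T), TRANSFORM:P3(v=0,ok=F), EMIT:P2(v=0,ok=F)] out:P1(v=0); in:P5
Tick 6: [PARSE:-, VALIDATE:P5(v=2,ok=F), TRANSFORM:P4(v=20,ok=T), EMIT:P3(v=0,ok=F)] out:P2(v=0); in:-
Tick 7: [PARSE:-, VALIDATE:-, TRANSFORM:P5(v=0,ok=F), EMIT:P4(v=20,ok=T)] out:P3(v=0); in:-
Tick 8: [PARSE:-, VALIDATE:-, TRANSFORM:-, EMIT:P5(v=0,ok=F)] out:P4(v=20); in:-
At end of tick 8: ['-', '-', '-', 'P5']

Answer: - - - P5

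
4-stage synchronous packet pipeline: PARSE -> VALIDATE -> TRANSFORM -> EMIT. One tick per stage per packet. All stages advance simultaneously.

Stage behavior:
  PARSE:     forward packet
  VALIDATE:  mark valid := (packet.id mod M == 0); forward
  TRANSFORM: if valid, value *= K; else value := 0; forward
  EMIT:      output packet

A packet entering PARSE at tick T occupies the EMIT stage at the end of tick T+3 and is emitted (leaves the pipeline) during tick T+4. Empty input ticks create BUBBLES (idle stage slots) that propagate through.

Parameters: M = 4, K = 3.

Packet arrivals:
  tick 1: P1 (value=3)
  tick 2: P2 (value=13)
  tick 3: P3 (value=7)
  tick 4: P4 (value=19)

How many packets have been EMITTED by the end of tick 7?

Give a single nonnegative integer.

Answer: 3

Derivation:
Tick 1: [PARSE:P1(v=3,ok=F), VALIDATE:-, TRANSFORM:-, EMIT:-] out:-; in:P1
Tick 2: [PARSE:P2(v=13,ok=F), VALIDATE:P1(v=3,ok=F), TRANSFORM:-, EMIT:-] out:-; in:P2
Tick 3: [PARSE:P3(v=7,ok=F), VALIDATE:P2(v=13,ok=F), TRANSFORM:P1(v=0,ok=F), EMIT:-] out:-; in:P3
Tick 4: [PARSE:P4(v=19,ok=F), VALIDATE:P3(v=7,ok=F), TRANSFORM:P2(v=0,ok=F), EMIT:P1(v=0,ok=F)] out:-; in:P4
Tick 5: [PARSE:-, VALIDATE:P4(v=19,ok=T), TRANSFORM:P3(v=0,ok=F), EMIT:P2(v=0,ok=F)] out:P1(v=0); in:-
Tick 6: [PARSE:-, VALIDATE:-, TRANSFORM:P4(v=57,ok=T), EMIT:P3(v=0,ok=F)] out:P2(v=0); in:-
Tick 7: [PARSE:-, VALIDATE:-, TRANSFORM:-, EMIT:P4(v=57,ok=T)] out:P3(v=0); in:-
Emitted by tick 7: ['P1', 'P2', 'P3']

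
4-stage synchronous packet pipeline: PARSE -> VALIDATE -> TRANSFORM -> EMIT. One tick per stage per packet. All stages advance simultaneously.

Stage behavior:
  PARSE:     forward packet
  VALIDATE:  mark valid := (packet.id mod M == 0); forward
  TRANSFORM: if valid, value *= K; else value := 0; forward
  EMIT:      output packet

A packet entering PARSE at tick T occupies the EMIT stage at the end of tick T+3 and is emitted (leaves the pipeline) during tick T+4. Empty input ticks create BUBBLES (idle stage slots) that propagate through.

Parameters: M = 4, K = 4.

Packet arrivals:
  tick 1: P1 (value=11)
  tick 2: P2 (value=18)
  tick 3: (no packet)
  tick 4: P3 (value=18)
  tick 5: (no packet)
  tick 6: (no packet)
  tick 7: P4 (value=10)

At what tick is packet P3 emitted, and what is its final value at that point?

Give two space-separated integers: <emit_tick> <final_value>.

Answer: 8 0

Derivation:
Tick 1: [PARSE:P1(v=11,ok=F), VALIDATE:-, TRANSFORM:-, EMIT:-] out:-; in:P1
Tick 2: [PARSE:P2(v=18,ok=F), VALIDATE:P1(v=11,ok=F), TRANSFORM:-, EMIT:-] out:-; in:P2
Tick 3: [PARSE:-, VALIDATE:P2(v=18,ok=F), TRANSFORM:P1(v=0,ok=F), EMIT:-] out:-; in:-
Tick 4: [PARSE:P3(v=18,ok=F), VALIDATE:-, TRANSFORM:P2(v=0,ok=F), EMIT:P1(v=0,ok=F)] out:-; in:P3
Tick 5: [PARSE:-, VALIDATE:P3(v=18,ok=F), TRANSFORM:-, EMIT:P2(v=0,ok=F)] out:P1(v=0); in:-
Tick 6: [PARSE:-, VALIDATE:-, TRANSFORM:P3(v=0,ok=F), EMIT:-] out:P2(v=0); in:-
Tick 7: [PARSE:P4(v=10,ok=F), VALIDATE:-, TRANSFORM:-, EMIT:P3(v=0,ok=F)] out:-; in:P4
Tick 8: [PARSE:-, VALIDATE:P4(v=10,ok=T), TRANSFORM:-, EMIT:-] out:P3(v=0); in:-
Tick 9: [PARSE:-, VALIDATE:-, TRANSFORM:P4(v=40,ok=T), EMIT:-] out:-; in:-
Tick 10: [PARSE:-, VALIDATE:-, TRANSFORM:-, EMIT:P4(v=40,ok=T)] out:-; in:-
Tick 11: [PARSE:-, VALIDATE:-, TRANSFORM:-, EMIT:-] out:P4(v=40); in:-
P3: arrives tick 4, valid=False (id=3, id%4=3), emit tick 8, final value 0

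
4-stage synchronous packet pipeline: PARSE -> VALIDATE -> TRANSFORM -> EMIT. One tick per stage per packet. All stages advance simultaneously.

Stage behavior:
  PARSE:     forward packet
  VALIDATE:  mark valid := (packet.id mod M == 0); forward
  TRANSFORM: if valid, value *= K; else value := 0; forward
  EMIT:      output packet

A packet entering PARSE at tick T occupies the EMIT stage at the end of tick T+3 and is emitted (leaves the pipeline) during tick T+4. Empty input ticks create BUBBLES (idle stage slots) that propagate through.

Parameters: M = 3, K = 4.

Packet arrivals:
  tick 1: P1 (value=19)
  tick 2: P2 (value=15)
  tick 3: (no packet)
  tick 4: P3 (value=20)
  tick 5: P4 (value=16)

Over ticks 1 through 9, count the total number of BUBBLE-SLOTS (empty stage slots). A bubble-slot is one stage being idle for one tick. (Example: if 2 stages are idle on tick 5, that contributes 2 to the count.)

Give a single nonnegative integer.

Tick 1: [PARSE:P1(v=19,ok=F), VALIDATE:-, TRANSFORM:-, EMIT:-] out:-; bubbles=3
Tick 2: [PARSE:P2(v=15,ok=F), VALIDATE:P1(v=19,ok=F), TRANSFORM:-, EMIT:-] out:-; bubbles=2
Tick 3: [PARSE:-, VALIDATE:P2(v=15,ok=F), TRANSFORM:P1(v=0,ok=F), EMIT:-] out:-; bubbles=2
Tick 4: [PARSE:P3(v=20,ok=F), VALIDATE:-, TRANSFORM:P2(v=0,ok=F), EMIT:P1(v=0,ok=F)] out:-; bubbles=1
Tick 5: [PARSE:P4(v=16,ok=F), VALIDATE:P3(v=20,ok=T), TRANSFORM:-, EMIT:P2(v=0,ok=F)] out:P1(v=0); bubbles=1
Tick 6: [PARSE:-, VALIDATE:P4(v=16,ok=F), TRANSFORM:P3(v=80,ok=T), EMIT:-] out:P2(v=0); bubbles=2
Tick 7: [PARSE:-, VALIDATE:-, TRANSFORM:P4(v=0,ok=F), EMIT:P3(v=80,ok=T)] out:-; bubbles=2
Tick 8: [PARSE:-, VALIDATE:-, TRANSFORM:-, EMIT:P4(v=0,ok=F)] out:P3(v=80); bubbles=3
Tick 9: [PARSE:-, VALIDATE:-, TRANSFORM:-, EMIT:-] out:P4(v=0); bubbles=4
Total bubble-slots: 20

Answer: 20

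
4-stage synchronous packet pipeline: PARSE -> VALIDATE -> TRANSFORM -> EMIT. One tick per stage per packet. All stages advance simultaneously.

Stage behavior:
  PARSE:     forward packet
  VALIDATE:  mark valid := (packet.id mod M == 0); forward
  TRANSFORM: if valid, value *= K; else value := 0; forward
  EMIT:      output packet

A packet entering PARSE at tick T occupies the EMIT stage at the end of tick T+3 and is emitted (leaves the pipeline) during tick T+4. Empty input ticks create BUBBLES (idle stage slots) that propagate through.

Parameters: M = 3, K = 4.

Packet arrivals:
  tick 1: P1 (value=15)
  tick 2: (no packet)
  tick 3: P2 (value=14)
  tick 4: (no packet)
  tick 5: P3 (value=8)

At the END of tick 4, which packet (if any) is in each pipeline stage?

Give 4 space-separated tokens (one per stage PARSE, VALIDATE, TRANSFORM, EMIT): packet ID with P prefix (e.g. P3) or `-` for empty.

Answer: - P2 - P1

Derivation:
Tick 1: [PARSE:P1(v=15,ok=F), VALIDATE:-, TRANSFORM:-, EMIT:-] out:-; in:P1
Tick 2: [PARSE:-, VALIDATE:P1(v=15,ok=F), TRANSFORM:-, EMIT:-] out:-; in:-
Tick 3: [PARSE:P2(v=14,ok=F), VALIDATE:-, TRANSFORM:P1(v=0,ok=F), EMIT:-] out:-; in:P2
Tick 4: [PARSE:-, VALIDATE:P2(v=14,ok=F), TRANSFORM:-, EMIT:P1(v=0,ok=F)] out:-; in:-
At end of tick 4: ['-', 'P2', '-', 'P1']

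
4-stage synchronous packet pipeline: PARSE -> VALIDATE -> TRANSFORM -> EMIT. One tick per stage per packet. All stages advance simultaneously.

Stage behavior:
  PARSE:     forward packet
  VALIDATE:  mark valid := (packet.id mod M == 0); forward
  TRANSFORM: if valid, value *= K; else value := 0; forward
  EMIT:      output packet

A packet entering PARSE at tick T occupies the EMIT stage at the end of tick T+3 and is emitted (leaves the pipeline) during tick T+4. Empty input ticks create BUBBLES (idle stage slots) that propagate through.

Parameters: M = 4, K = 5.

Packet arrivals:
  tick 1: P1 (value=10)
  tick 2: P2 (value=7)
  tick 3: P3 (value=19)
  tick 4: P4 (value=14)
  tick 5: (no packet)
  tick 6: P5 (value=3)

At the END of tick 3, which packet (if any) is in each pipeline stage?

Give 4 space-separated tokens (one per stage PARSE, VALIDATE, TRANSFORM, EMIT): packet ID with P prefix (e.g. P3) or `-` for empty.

Tick 1: [PARSE:P1(v=10,ok=F), VALIDATE:-, TRANSFORM:-, EMIT:-] out:-; in:P1
Tick 2: [PARSE:P2(v=7,ok=F), VALIDATE:P1(v=10,ok=F), TRANSFORM:-, EMIT:-] out:-; in:P2
Tick 3: [PARSE:P3(v=19,ok=F), VALIDATE:P2(v=7,ok=F), TRANSFORM:P1(v=0,ok=F), EMIT:-] out:-; in:P3
At end of tick 3: ['P3', 'P2', 'P1', '-']

Answer: P3 P2 P1 -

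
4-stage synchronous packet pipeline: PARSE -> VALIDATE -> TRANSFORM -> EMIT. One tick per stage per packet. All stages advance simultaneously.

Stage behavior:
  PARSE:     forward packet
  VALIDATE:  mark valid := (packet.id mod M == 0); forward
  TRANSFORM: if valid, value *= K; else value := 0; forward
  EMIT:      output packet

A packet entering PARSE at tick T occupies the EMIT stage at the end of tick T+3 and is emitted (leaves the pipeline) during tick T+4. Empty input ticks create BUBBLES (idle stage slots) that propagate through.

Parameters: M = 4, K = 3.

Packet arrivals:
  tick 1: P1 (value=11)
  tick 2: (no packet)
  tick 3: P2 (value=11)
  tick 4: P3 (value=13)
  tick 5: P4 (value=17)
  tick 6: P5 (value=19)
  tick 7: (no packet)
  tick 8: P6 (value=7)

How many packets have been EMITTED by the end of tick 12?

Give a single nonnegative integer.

Tick 1: [PARSE:P1(v=11,ok=F), VALIDATE:-, TRANSFORM:-, EMIT:-] out:-; in:P1
Tick 2: [PARSE:-, VALIDATE:P1(v=11,ok=F), TRANSFORM:-, EMIT:-] out:-; in:-
Tick 3: [PARSE:P2(v=11,ok=F), VALIDATE:-, TRANSFORM:P1(v=0,ok=F), EMIT:-] out:-; in:P2
Tick 4: [PARSE:P3(v=13,ok=F), VALIDATE:P2(v=11,ok=F), TRANSFORM:-, EMIT:P1(v=0,ok=F)] out:-; in:P3
Tick 5: [PARSE:P4(v=17,ok=F), VALIDATE:P3(v=13,ok=F), TRANSFORM:P2(v=0,ok=F), EMIT:-] out:P1(v=0); in:P4
Tick 6: [PARSE:P5(v=19,ok=F), VALIDATE:P4(v=17,ok=T), TRANSFORM:P3(v=0,ok=F), EMIT:P2(v=0,ok=F)] out:-; in:P5
Tick 7: [PARSE:-, VALIDATE:P5(v=19,ok=F), TRANSFORM:P4(v=51,ok=T), EMIT:P3(v=0,ok=F)] out:P2(v=0); in:-
Tick 8: [PARSE:P6(v=7,ok=F), VALIDATE:-, TRANSFORM:P5(v=0,ok=F), EMIT:P4(v=51,ok=T)] out:P3(v=0); in:P6
Tick 9: [PARSE:-, VALIDATE:P6(v=7,ok=F), TRANSFORM:-, EMIT:P5(v=0,ok=F)] out:P4(v=51); in:-
Tick 10: [PARSE:-, VALIDATE:-, TRANSFORM:P6(v=0,ok=F), EMIT:-] out:P5(v=0); in:-
Tick 11: [PARSE:-, VALIDATE:-, TRANSFORM:-, EMIT:P6(v=0,ok=F)] out:-; in:-
Tick 12: [PARSE:-, VALIDATE:-, TRANSFORM:-, EMIT:-] out:P6(v=0); in:-
Emitted by tick 12: ['P1', 'P2', 'P3', 'P4', 'P5', 'P6']

Answer: 6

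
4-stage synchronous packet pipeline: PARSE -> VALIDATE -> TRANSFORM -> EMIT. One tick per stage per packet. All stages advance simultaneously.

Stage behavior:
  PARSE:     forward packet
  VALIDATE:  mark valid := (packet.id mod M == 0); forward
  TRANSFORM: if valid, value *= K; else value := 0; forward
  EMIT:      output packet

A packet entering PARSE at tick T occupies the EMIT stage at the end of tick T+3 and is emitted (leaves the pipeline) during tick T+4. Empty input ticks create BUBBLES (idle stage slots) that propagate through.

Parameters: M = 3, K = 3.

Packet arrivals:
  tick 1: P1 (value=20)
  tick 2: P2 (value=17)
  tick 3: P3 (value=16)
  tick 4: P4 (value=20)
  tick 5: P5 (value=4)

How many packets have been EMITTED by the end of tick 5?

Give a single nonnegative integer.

Tick 1: [PARSE:P1(v=20,ok=F), VALIDATE:-, TRANSFORM:-, EMIT:-] out:-; in:P1
Tick 2: [PARSE:P2(v=17,ok=F), VALIDATE:P1(v=20,ok=F), TRANSFORM:-, EMIT:-] out:-; in:P2
Tick 3: [PARSE:P3(v=16,ok=F), VALIDATE:P2(v=17,ok=F), TRANSFORM:P1(v=0,ok=F), EMIT:-] out:-; in:P3
Tick 4: [PARSE:P4(v=20,ok=F), VALIDATE:P3(v=16,ok=T), TRANSFORM:P2(v=0,ok=F), EMIT:P1(v=0,ok=F)] out:-; in:P4
Tick 5: [PARSE:P5(v=4,ok=F), VALIDATE:P4(v=20,ok=F), TRANSFORM:P3(v=48,ok=T), EMIT:P2(v=0,ok=F)] out:P1(v=0); in:P5
Emitted by tick 5: ['P1']

Answer: 1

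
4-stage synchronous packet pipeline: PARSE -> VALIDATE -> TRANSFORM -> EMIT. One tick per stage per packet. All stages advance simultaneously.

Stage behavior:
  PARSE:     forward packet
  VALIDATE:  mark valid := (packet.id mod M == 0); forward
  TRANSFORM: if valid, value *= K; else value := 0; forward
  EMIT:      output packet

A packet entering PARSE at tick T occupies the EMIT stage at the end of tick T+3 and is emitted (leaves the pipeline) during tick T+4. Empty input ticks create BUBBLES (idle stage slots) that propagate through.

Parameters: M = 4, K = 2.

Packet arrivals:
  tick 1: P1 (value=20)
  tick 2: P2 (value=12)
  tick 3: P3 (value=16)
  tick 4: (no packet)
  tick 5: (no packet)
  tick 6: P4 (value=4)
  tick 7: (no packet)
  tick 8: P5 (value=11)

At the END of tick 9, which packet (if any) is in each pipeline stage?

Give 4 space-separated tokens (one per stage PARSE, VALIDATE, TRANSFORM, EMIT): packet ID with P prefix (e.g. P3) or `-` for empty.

Tick 1: [PARSE:P1(v=20,ok=F), VALIDATE:-, TRANSFORM:-, EMIT:-] out:-; in:P1
Tick 2: [PARSE:P2(v=12,ok=F), VALIDATE:P1(v=20,ok=F), TRANSFORM:-, EMIT:-] out:-; in:P2
Tick 3: [PARSE:P3(v=16,ok=F), VALIDATE:P2(v=12,ok=F), TRANSFORM:P1(v=0,ok=F), EMIT:-] out:-; in:P3
Tick 4: [PARSE:-, VALIDATE:P3(v=16,ok=F), TRANSFORM:P2(v=0,ok=F), EMIT:P1(v=0,ok=F)] out:-; in:-
Tick 5: [PARSE:-, VALIDATE:-, TRANSFORM:P3(v=0,ok=F), EMIT:P2(v=0,ok=F)] out:P1(v=0); in:-
Tick 6: [PARSE:P4(v=4,ok=F), VALIDATE:-, TRANSFORM:-, EMIT:P3(v=0,ok=F)] out:P2(v=0); in:P4
Tick 7: [PARSE:-, VALIDATE:P4(v=4,ok=T), TRANSFORM:-, EMIT:-] out:P3(v=0); in:-
Tick 8: [PARSE:P5(v=11,ok=F), VALIDATE:-, TRANSFORM:P4(v=8,ok=T), EMIT:-] out:-; in:P5
Tick 9: [PARSE:-, VALIDATE:P5(v=11,ok=F), TRANSFORM:-, EMIT:P4(v=8,ok=T)] out:-; in:-
At end of tick 9: ['-', 'P5', '-', 'P4']

Answer: - P5 - P4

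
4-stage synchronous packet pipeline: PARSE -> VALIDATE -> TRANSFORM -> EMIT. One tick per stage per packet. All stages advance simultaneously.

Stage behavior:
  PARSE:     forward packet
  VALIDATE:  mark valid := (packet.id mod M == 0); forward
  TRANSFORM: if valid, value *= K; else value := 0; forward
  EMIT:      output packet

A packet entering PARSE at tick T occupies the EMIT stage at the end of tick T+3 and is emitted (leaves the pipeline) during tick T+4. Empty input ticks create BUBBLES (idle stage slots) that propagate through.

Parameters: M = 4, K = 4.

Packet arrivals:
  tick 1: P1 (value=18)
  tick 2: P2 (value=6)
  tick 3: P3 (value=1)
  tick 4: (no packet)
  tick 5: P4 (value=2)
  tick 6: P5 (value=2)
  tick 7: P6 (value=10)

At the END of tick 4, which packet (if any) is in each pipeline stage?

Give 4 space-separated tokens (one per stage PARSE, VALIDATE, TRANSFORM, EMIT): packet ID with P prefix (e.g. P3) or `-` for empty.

Answer: - P3 P2 P1

Derivation:
Tick 1: [PARSE:P1(v=18,ok=F), VALIDATE:-, TRANSFORM:-, EMIT:-] out:-; in:P1
Tick 2: [PARSE:P2(v=6,ok=F), VALIDATE:P1(v=18,ok=F), TRANSFORM:-, EMIT:-] out:-; in:P2
Tick 3: [PARSE:P3(v=1,ok=F), VALIDATE:P2(v=6,ok=F), TRANSFORM:P1(v=0,ok=F), EMIT:-] out:-; in:P3
Tick 4: [PARSE:-, VALIDATE:P3(v=1,ok=F), TRANSFORM:P2(v=0,ok=F), EMIT:P1(v=0,ok=F)] out:-; in:-
At end of tick 4: ['-', 'P3', 'P2', 'P1']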